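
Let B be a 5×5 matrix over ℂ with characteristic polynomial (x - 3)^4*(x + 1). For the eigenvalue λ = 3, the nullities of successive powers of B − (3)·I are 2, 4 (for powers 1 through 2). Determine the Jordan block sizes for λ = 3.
Block sizes for λ = 3: [2, 2]

From the dimensions of kernels of powers, the number of Jordan blocks of size at least j is d_j − d_{j−1} where d_j = dim ker(N^j) (with d_0 = 0). Computing the differences gives [2, 2].
The number of blocks of size exactly k is (#blocks of size ≥ k) − (#blocks of size ≥ k + 1), so the partition is: 2 block(s) of size 2.
In nonincreasing order the block sizes are [2, 2].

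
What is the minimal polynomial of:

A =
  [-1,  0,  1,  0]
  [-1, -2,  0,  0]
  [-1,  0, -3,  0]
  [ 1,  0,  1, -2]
x^3 + 6*x^2 + 12*x + 8

The characteristic polynomial is χ_A(x) = (x + 2)^4, so the eigenvalues are known. The minimal polynomial is
  m_A(x) = Π_λ (x − λ)^{k_λ}
where k_λ is the size of the *largest* Jordan block for λ (equivalently, the smallest k with (A − λI)^k v = 0 for every generalised eigenvector v of λ).

  λ = -2: largest Jordan block has size 3, contributing (x + 2)^3

So m_A(x) = (x + 2)^3 = x^3 + 6*x^2 + 12*x + 8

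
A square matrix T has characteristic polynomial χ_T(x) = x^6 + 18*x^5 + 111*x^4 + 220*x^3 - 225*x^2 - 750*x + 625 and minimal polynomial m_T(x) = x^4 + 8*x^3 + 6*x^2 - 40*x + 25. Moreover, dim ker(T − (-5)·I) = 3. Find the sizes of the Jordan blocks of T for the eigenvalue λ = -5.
Block sizes for λ = -5: [2, 1, 1]

Step 1 — from the characteristic polynomial, algebraic multiplicity of λ = -5 is 4. From dim ker(T − (-5)·I) = 3, there are exactly 3 Jordan blocks for λ = -5.
Step 2 — from the minimal polynomial, the factor (x + 5)^2 tells us the largest block for λ = -5 has size 2.
Step 3 — with total size 4, 3 blocks, and largest block 2, the block sizes (in nonincreasing order) are [2, 1, 1].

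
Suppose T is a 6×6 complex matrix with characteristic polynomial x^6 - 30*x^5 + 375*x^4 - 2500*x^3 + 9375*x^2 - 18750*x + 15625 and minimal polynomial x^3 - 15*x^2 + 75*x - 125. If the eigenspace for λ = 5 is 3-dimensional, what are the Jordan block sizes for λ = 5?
Block sizes for λ = 5: [3, 2, 1]

Step 1 — from the characteristic polynomial, algebraic multiplicity of λ = 5 is 6. From dim ker(T − (5)·I) = 3, there are exactly 3 Jordan blocks for λ = 5.
Step 2 — from the minimal polynomial, the factor (x − 5)^3 tells us the largest block for λ = 5 has size 3.
Step 3 — with total size 6, 3 blocks, and largest block 3, the block sizes (in nonincreasing order) are [3, 2, 1].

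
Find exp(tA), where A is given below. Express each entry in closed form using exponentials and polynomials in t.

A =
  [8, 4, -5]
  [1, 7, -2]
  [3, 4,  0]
e^{tA} =
  [-t^2*exp(5*t) + 3*t*exp(5*t) + exp(5*t), 4*t*exp(5*t), t^2*exp(5*t) - 5*t*exp(5*t)]
  [-t^2*exp(5*t)/2 + t*exp(5*t), 2*t*exp(5*t) + exp(5*t), t^2*exp(5*t)/2 - 2*t*exp(5*t)]
  [-t^2*exp(5*t) + 3*t*exp(5*t), 4*t*exp(5*t), t^2*exp(5*t) - 5*t*exp(5*t) + exp(5*t)]

Strategy: write A = P · J · P⁻¹ where J is a Jordan canonical form, so e^{tA} = P · e^{tJ} · P⁻¹, and e^{tJ} can be computed block-by-block.

A has Jordan form
J =
  [5, 1, 0]
  [0, 5, 1]
  [0, 0, 5]
(up to reordering of blocks).

Per-block formulas:
  For a 3×3 Jordan block J_3(5): exp(t · J_3(5)) = e^(5t)·(I + t·N + (t^2/2)·N^2), where N is the 3×3 nilpotent shift.

After assembling e^{tJ} and conjugating by P, we get:

e^{tA} =
  [-t^2*exp(5*t) + 3*t*exp(5*t) + exp(5*t), 4*t*exp(5*t), t^2*exp(5*t) - 5*t*exp(5*t)]
  [-t^2*exp(5*t)/2 + t*exp(5*t), 2*t*exp(5*t) + exp(5*t), t^2*exp(5*t)/2 - 2*t*exp(5*t)]
  [-t^2*exp(5*t) + 3*t*exp(5*t), 4*t*exp(5*t), t^2*exp(5*t) - 5*t*exp(5*t) + exp(5*t)]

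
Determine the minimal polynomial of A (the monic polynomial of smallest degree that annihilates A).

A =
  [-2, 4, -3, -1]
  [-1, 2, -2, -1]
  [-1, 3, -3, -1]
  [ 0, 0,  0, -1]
x^3 + 3*x^2 + 3*x + 1

The characteristic polynomial is χ_A(x) = (x + 1)^4, so the eigenvalues are known. The minimal polynomial is
  m_A(x) = Π_λ (x − λ)^{k_λ}
where k_λ is the size of the *largest* Jordan block for λ (equivalently, the smallest k with (A − λI)^k v = 0 for every generalised eigenvector v of λ).

  λ = -1: largest Jordan block has size 3, contributing (x + 1)^3

So m_A(x) = (x + 1)^3 = x^3 + 3*x^2 + 3*x + 1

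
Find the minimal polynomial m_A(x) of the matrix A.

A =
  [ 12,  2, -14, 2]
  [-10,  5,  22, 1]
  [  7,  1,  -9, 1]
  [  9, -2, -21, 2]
x^4 - 10*x^3 + 24*x^2 + 32*x - 128

The characteristic polynomial is χ_A(x) = (x - 4)^3*(x + 2), so the eigenvalues are known. The minimal polynomial is
  m_A(x) = Π_λ (x − λ)^{k_λ}
where k_λ is the size of the *largest* Jordan block for λ (equivalently, the smallest k with (A − λI)^k v = 0 for every generalised eigenvector v of λ).

  λ = -2: largest Jordan block has size 1, contributing (x + 2)
  λ = 4: largest Jordan block has size 3, contributing (x − 4)^3

So m_A(x) = (x - 4)^3*(x + 2) = x^4 - 10*x^3 + 24*x^2 + 32*x - 128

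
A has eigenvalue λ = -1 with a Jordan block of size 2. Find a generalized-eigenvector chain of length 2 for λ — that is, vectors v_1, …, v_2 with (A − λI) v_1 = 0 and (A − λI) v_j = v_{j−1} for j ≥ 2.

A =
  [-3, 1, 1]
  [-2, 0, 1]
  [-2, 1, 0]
A Jordan chain for λ = -1 of length 2:
v_1 = (-2, -2, -2)ᵀ
v_2 = (1, 0, 0)ᵀ

Let N = A − (-1)·I. We want v_2 with N^2 v_2 = 0 but N^1 v_2 ≠ 0; then v_{j-1} := N · v_j for j = 2, …, 2.

Pick v_2 = (1, 0, 0)ᵀ.
Then v_1 = N · v_2 = (-2, -2, -2)ᵀ.

Sanity check: (A − (-1)·I) v_1 = (0, 0, 0)ᵀ = 0. ✓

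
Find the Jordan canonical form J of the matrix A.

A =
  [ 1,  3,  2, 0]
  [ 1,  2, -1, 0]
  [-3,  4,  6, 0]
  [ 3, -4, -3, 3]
J_3(3) ⊕ J_1(3)

The characteristic polynomial is
  det(x·I − A) = x^4 - 12*x^3 + 54*x^2 - 108*x + 81 = (x - 3)^4

Eigenvalues and multiplicities (the geometric multiplicity of λ is n − rank(A − λI), which equals the number of Jordan blocks for λ):
  λ = 3: algebraic multiplicity = 4, geometric multiplicity = 2

Determining the block sizes for each eigenvalue:
  λ = 3: with am = 4 and gm = 2, the partition is not yet determined (e.g. several partitions of 4 into 2 parts exist). Let N = A − (3)·I. Computing rank(N^1) = 2, rank(N^2) = 1, rank(N^3) = 0; the number of blocks of size ≥ j is rank(N^{j−1}) − rank(N^j), giving [2, 1, 1]. So we have 1 block(s) of size 3, 1 block(s) of size 1 → block sizes [3, 1]

Assembling the blocks gives a Jordan form
J =
  [3, 1, 0, 0]
  [0, 3, 1, 0]
  [0, 0, 3, 0]
  [0, 0, 0, 3]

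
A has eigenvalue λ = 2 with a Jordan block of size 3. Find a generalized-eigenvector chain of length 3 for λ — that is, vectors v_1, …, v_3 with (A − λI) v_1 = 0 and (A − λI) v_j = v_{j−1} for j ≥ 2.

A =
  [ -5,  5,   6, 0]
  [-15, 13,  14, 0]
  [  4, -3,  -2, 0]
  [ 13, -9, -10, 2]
A Jordan chain for λ = 2 of length 3:
v_1 = (-2, -4, 1, 4)ᵀ
v_2 = (-7, -15, 4, 13)ᵀ
v_3 = (1, 0, 0, 0)ᵀ

Let N = A − (2)·I. We want v_3 with N^3 v_3 = 0 but N^2 v_3 ≠ 0; then v_{j-1} := N · v_j for j = 3, …, 2.

Pick v_3 = (1, 0, 0, 0)ᵀ.
Then v_2 = N · v_3 = (-7, -15, 4, 13)ᵀ.
Then v_1 = N · v_2 = (-2, -4, 1, 4)ᵀ.

Sanity check: (A − (2)·I) v_1 = (0, 0, 0, 0)ᵀ = 0. ✓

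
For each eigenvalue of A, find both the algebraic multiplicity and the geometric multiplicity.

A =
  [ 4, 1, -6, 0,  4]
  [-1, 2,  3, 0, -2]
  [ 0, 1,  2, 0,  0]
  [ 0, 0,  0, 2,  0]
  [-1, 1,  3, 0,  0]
λ = 2: alg = 5, geom = 3

Step 1 — factor the characteristic polynomial to read off the algebraic multiplicities:
  χ_A(x) = (x - 2)^5

Step 2 — compute geometric multiplicities via the rank-nullity identity g(λ) = n − rank(A − λI):
  rank(A − (2)·I) = 2, so dim ker(A − (2)·I) = n − 2 = 3

Summary:
  λ = 2: algebraic multiplicity = 5, geometric multiplicity = 3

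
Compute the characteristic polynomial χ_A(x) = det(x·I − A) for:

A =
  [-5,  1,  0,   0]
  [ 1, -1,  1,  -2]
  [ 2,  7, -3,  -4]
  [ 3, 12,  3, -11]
x^4 + 20*x^3 + 150*x^2 + 500*x + 625

Expanding det(x·I − A) (e.g. by cofactor expansion or by noting that A is similar to its Jordan form J, which has the same characteristic polynomial as A) gives
  χ_A(x) = x^4 + 20*x^3 + 150*x^2 + 500*x + 625
which factors as (x + 5)^4. The eigenvalues (with algebraic multiplicities) are λ = -5 with multiplicity 4.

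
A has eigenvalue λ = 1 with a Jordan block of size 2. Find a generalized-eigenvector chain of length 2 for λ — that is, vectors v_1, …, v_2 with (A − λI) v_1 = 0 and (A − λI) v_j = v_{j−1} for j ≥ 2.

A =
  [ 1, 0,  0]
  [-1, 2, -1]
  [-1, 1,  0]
A Jordan chain for λ = 1 of length 2:
v_1 = (0, -1, -1)ᵀ
v_2 = (1, 0, 0)ᵀ

Let N = A − (1)·I. We want v_2 with N^2 v_2 = 0 but N^1 v_2 ≠ 0; then v_{j-1} := N · v_j for j = 2, …, 2.

Pick v_2 = (1, 0, 0)ᵀ.
Then v_1 = N · v_2 = (0, -1, -1)ᵀ.

Sanity check: (A − (1)·I) v_1 = (0, 0, 0)ᵀ = 0. ✓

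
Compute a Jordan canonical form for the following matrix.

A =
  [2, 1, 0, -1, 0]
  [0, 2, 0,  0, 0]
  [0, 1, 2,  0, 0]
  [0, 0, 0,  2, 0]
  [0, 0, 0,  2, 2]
J_2(2) ⊕ J_2(2) ⊕ J_1(2)

The characteristic polynomial is
  det(x·I − A) = x^5 - 10*x^4 + 40*x^3 - 80*x^2 + 80*x - 32 = (x - 2)^5

Eigenvalues and multiplicities (the geometric multiplicity of λ is n − rank(A − λI), which equals the number of Jordan blocks for λ):
  λ = 2: algebraic multiplicity = 5, geometric multiplicity = 3

Determining the block sizes for each eigenvalue:
  λ = 2: with am = 5 and gm = 3, the partition is not yet determined (e.g. several partitions of 5 into 3 parts exist). Let N = A − (2)·I. Computing rank(N^1) = 2, rank(N^2) = 0; the number of blocks of size ≥ j is rank(N^{j−1}) − rank(N^j), giving [3, 2]. So we have 2 block(s) of size 2, 1 block(s) of size 1 → block sizes [2, 2, 1]

Assembling the blocks gives a Jordan form
J =
  [2, 1, 0, 0, 0]
  [0, 2, 0, 0, 0]
  [0, 0, 2, 1, 0]
  [0, 0, 0, 2, 0]
  [0, 0, 0, 0, 2]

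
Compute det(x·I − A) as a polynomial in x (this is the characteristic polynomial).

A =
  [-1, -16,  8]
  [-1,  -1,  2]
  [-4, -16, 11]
x^3 - 9*x^2 + 27*x - 27

Expanding det(x·I − A) (e.g. by cofactor expansion or by noting that A is similar to its Jordan form J, which has the same characteristic polynomial as A) gives
  χ_A(x) = x^3 - 9*x^2 + 27*x - 27
which factors as (x - 3)^3. The eigenvalues (with algebraic multiplicities) are λ = 3 with multiplicity 3.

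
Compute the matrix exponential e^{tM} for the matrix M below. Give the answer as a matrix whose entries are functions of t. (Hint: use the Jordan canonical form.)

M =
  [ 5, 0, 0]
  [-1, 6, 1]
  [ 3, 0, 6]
e^{tM} =
  [exp(5*t), 0, 0]
  [3*t*exp(6*t) - 4*exp(6*t) + 4*exp(5*t), exp(6*t), t*exp(6*t)]
  [3*exp(6*t) - 3*exp(5*t), 0, exp(6*t)]

Strategy: write M = P · J · P⁻¹ where J is a Jordan canonical form, so e^{tM} = P · e^{tJ} · P⁻¹, and e^{tJ} can be computed block-by-block.

M has Jordan form
J =
  [5, 0, 0]
  [0, 6, 1]
  [0, 0, 6]
(up to reordering of blocks).

Per-block formulas:
  For a 2×2 Jordan block J_2(6): exp(t · J_2(6)) = e^(6t)·(I + t·N), where N is the 2×2 nilpotent shift.
  For a 1×1 block at λ = 5: exp(t · [5]) = [e^(5t)].

After assembling e^{tJ} and conjugating by P, we get:

e^{tM} =
  [exp(5*t), 0, 0]
  [3*t*exp(6*t) - 4*exp(6*t) + 4*exp(5*t), exp(6*t), t*exp(6*t)]
  [3*exp(6*t) - 3*exp(5*t), 0, exp(6*t)]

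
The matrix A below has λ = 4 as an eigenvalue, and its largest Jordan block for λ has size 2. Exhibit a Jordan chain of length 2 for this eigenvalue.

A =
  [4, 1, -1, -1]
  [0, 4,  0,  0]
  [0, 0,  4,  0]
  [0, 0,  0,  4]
A Jordan chain for λ = 4 of length 2:
v_1 = (1, 0, 0, 0)ᵀ
v_2 = (0, 1, 0, 0)ᵀ

Let N = A − (4)·I. We want v_2 with N^2 v_2 = 0 but N^1 v_2 ≠ 0; then v_{j-1} := N · v_j for j = 2, …, 2.

Pick v_2 = (0, 1, 0, 0)ᵀ.
Then v_1 = N · v_2 = (1, 0, 0, 0)ᵀ.

Sanity check: (A − (4)·I) v_1 = (0, 0, 0, 0)ᵀ = 0. ✓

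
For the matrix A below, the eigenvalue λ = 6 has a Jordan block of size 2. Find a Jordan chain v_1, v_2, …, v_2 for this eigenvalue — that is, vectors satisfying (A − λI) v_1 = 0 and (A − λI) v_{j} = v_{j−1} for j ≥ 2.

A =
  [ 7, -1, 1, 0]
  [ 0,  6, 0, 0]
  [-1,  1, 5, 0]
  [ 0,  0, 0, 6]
A Jordan chain for λ = 6 of length 2:
v_1 = (1, 0, -1, 0)ᵀ
v_2 = (1, 0, 0, 0)ᵀ

Let N = A − (6)·I. We want v_2 with N^2 v_2 = 0 but N^1 v_2 ≠ 0; then v_{j-1} := N · v_j for j = 2, …, 2.

Pick v_2 = (1, 0, 0, 0)ᵀ.
Then v_1 = N · v_2 = (1, 0, -1, 0)ᵀ.

Sanity check: (A − (6)·I) v_1 = (0, 0, 0, 0)ᵀ = 0. ✓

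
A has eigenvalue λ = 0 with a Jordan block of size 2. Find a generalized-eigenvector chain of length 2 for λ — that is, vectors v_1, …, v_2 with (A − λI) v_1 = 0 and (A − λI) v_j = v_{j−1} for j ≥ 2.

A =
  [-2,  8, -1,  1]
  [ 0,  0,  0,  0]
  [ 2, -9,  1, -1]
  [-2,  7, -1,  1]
A Jordan chain for λ = 0 of length 2:
v_1 = (-2, 0, 2, -2)ᵀ
v_2 = (1, 0, 0, 0)ᵀ

Let N = A − (0)·I. We want v_2 with N^2 v_2 = 0 but N^1 v_2 ≠ 0; then v_{j-1} := N · v_j for j = 2, …, 2.

Pick v_2 = (1, 0, 0, 0)ᵀ.
Then v_1 = N · v_2 = (-2, 0, 2, -2)ᵀ.

Sanity check: (A − (0)·I) v_1 = (0, 0, 0, 0)ᵀ = 0. ✓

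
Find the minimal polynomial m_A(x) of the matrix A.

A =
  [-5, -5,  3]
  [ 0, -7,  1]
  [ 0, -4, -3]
x^3 + 15*x^2 + 75*x + 125

The characteristic polynomial is χ_A(x) = (x + 5)^3, so the eigenvalues are known. The minimal polynomial is
  m_A(x) = Π_λ (x − λ)^{k_λ}
where k_λ is the size of the *largest* Jordan block for λ (equivalently, the smallest k with (A − λI)^k v = 0 for every generalised eigenvector v of λ).

  λ = -5: largest Jordan block has size 3, contributing (x + 5)^3

So m_A(x) = (x + 5)^3 = x^3 + 15*x^2 + 75*x + 125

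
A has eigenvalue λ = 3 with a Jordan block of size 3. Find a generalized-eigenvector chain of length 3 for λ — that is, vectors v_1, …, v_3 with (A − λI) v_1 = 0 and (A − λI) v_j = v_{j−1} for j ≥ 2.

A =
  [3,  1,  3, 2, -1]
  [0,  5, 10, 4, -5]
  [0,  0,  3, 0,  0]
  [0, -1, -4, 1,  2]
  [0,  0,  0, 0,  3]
A Jordan chain for λ = 3 of length 3:
v_1 = (2, 4, 0, -2, 0)ᵀ
v_2 = (3, 10, 0, -4, 0)ᵀ
v_3 = (0, 0, 1, 0, 0)ᵀ

Let N = A − (3)·I. We want v_3 with N^3 v_3 = 0 but N^2 v_3 ≠ 0; then v_{j-1} := N · v_j for j = 3, …, 2.

Pick v_3 = (0, 0, 1, 0, 0)ᵀ.
Then v_2 = N · v_3 = (3, 10, 0, -4, 0)ᵀ.
Then v_1 = N · v_2 = (2, 4, 0, -2, 0)ᵀ.

Sanity check: (A − (3)·I) v_1 = (0, 0, 0, 0, 0)ᵀ = 0. ✓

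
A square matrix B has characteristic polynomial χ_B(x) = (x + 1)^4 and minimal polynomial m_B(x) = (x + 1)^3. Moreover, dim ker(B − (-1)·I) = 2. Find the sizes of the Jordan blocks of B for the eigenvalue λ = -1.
Block sizes for λ = -1: [3, 1]

Step 1 — from the characteristic polynomial, algebraic multiplicity of λ = -1 is 4. From dim ker(B − (-1)·I) = 2, there are exactly 2 Jordan blocks for λ = -1.
Step 2 — from the minimal polynomial, the factor (x + 1)^3 tells us the largest block for λ = -1 has size 3.
Step 3 — with total size 4, 2 blocks, and largest block 3, the block sizes (in nonincreasing order) are [3, 1].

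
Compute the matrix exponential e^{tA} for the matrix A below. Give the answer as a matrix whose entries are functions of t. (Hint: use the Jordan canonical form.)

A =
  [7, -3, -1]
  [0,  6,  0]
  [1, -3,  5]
e^{tA} =
  [t*exp(6*t) + exp(6*t), -3*t*exp(6*t), -t*exp(6*t)]
  [0, exp(6*t), 0]
  [t*exp(6*t), -3*t*exp(6*t), -t*exp(6*t) + exp(6*t)]

Strategy: write A = P · J · P⁻¹ where J is a Jordan canonical form, so e^{tA} = P · e^{tJ} · P⁻¹, and e^{tJ} can be computed block-by-block.

A has Jordan form
J =
  [6, 1, 0]
  [0, 6, 0]
  [0, 0, 6]
(up to reordering of blocks).

Per-block formulas:
  For a 2×2 Jordan block J_2(6): exp(t · J_2(6)) = e^(6t)·(I + t·N), where N is the 2×2 nilpotent shift.
  For a 1×1 block at λ = 6: exp(t · [6]) = [e^(6t)].

After assembling e^{tJ} and conjugating by P, we get:

e^{tA} =
  [t*exp(6*t) + exp(6*t), -3*t*exp(6*t), -t*exp(6*t)]
  [0, exp(6*t), 0]
  [t*exp(6*t), -3*t*exp(6*t), -t*exp(6*t) + exp(6*t)]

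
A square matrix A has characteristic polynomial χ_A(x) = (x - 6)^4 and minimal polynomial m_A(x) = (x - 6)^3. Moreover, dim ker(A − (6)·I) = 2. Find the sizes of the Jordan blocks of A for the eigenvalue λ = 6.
Block sizes for λ = 6: [3, 1]

Step 1 — from the characteristic polynomial, algebraic multiplicity of λ = 6 is 4. From dim ker(A − (6)·I) = 2, there are exactly 2 Jordan blocks for λ = 6.
Step 2 — from the minimal polynomial, the factor (x − 6)^3 tells us the largest block for λ = 6 has size 3.
Step 3 — with total size 4, 2 blocks, and largest block 3, the block sizes (in nonincreasing order) are [3, 1].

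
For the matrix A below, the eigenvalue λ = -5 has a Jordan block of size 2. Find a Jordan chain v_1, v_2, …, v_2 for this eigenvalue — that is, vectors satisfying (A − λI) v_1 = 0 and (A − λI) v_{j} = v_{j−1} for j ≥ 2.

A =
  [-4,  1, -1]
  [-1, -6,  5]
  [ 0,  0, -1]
A Jordan chain for λ = -5 of length 2:
v_1 = (1, -1, 0)ᵀ
v_2 = (1, 0, 0)ᵀ

Let N = A − (-5)·I. We want v_2 with N^2 v_2 = 0 but N^1 v_2 ≠ 0; then v_{j-1} := N · v_j for j = 2, …, 2.

Pick v_2 = (1, 0, 0)ᵀ.
Then v_1 = N · v_2 = (1, -1, 0)ᵀ.

Sanity check: (A − (-5)·I) v_1 = (0, 0, 0)ᵀ = 0. ✓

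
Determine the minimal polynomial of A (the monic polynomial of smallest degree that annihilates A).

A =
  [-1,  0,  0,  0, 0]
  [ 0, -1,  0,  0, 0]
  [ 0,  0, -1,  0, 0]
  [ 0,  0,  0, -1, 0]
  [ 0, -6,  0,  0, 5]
x^2 - 4*x - 5

The characteristic polynomial is χ_A(x) = (x - 5)*(x + 1)^4, so the eigenvalues are known. The minimal polynomial is
  m_A(x) = Π_λ (x − λ)^{k_λ}
where k_λ is the size of the *largest* Jordan block for λ (equivalently, the smallest k with (A − λI)^k v = 0 for every generalised eigenvector v of λ).

  λ = -1: largest Jordan block has size 1, contributing (x + 1)
  λ = 5: largest Jordan block has size 1, contributing (x − 5)

So m_A(x) = (x - 5)*(x + 1) = x^2 - 4*x - 5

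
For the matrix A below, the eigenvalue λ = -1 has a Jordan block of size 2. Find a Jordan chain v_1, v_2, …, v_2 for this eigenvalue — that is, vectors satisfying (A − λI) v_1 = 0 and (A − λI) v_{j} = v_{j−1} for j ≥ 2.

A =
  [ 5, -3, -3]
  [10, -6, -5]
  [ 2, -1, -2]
A Jordan chain for λ = -1 of length 2:
v_1 = (6, 10, 2)ᵀ
v_2 = (1, 0, 0)ᵀ

Let N = A − (-1)·I. We want v_2 with N^2 v_2 = 0 but N^1 v_2 ≠ 0; then v_{j-1} := N · v_j for j = 2, …, 2.

Pick v_2 = (1, 0, 0)ᵀ.
Then v_1 = N · v_2 = (6, 10, 2)ᵀ.

Sanity check: (A − (-1)·I) v_1 = (0, 0, 0)ᵀ = 0. ✓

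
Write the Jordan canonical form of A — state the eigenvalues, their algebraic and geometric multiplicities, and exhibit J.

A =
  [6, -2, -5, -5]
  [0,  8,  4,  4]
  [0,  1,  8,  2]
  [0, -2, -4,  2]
J_3(6) ⊕ J_1(6)

The characteristic polynomial is
  det(x·I − A) = x^4 - 24*x^3 + 216*x^2 - 864*x + 1296 = (x - 6)^4

Eigenvalues and multiplicities (the geometric multiplicity of λ is n − rank(A − λI), which equals the number of Jordan blocks for λ):
  λ = 6: algebraic multiplicity = 4, geometric multiplicity = 2

Determining the block sizes for each eigenvalue:
  λ = 6: with am = 4 and gm = 2, the partition is not yet determined (e.g. several partitions of 4 into 2 parts exist). Let N = A − (6)·I. Computing rank(N^1) = 2, rank(N^2) = 1, rank(N^3) = 0; the number of blocks of size ≥ j is rank(N^{j−1}) − rank(N^j), giving [2, 1, 1]. So we have 1 block(s) of size 3, 1 block(s) of size 1 → block sizes [3, 1]

Assembling the blocks gives a Jordan form
J =
  [6, 1, 0, 0]
  [0, 6, 1, 0]
  [0, 0, 6, 0]
  [0, 0, 0, 6]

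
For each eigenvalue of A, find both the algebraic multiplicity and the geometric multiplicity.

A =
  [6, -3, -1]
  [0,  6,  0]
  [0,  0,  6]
λ = 6: alg = 3, geom = 2

Step 1 — factor the characteristic polynomial to read off the algebraic multiplicities:
  χ_A(x) = (x - 6)^3

Step 2 — compute geometric multiplicities via the rank-nullity identity g(λ) = n − rank(A − λI):
  rank(A − (6)·I) = 1, so dim ker(A − (6)·I) = n − 1 = 2

Summary:
  λ = 6: algebraic multiplicity = 3, geometric multiplicity = 2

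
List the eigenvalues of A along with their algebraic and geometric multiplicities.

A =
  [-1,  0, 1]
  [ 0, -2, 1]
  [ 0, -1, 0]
λ = -1: alg = 3, geom = 1

Step 1 — factor the characteristic polynomial to read off the algebraic multiplicities:
  χ_A(x) = (x + 1)^3

Step 2 — compute geometric multiplicities via the rank-nullity identity g(λ) = n − rank(A − λI):
  rank(A − (-1)·I) = 2, so dim ker(A − (-1)·I) = n − 2 = 1

Summary:
  λ = -1: algebraic multiplicity = 3, geometric multiplicity = 1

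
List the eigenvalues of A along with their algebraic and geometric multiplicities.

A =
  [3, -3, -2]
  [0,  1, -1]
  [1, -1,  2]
λ = 2: alg = 3, geom = 1

Step 1 — factor the characteristic polynomial to read off the algebraic multiplicities:
  χ_A(x) = (x - 2)^3

Step 2 — compute geometric multiplicities via the rank-nullity identity g(λ) = n − rank(A − λI):
  rank(A − (2)·I) = 2, so dim ker(A − (2)·I) = n − 2 = 1

Summary:
  λ = 2: algebraic multiplicity = 3, geometric multiplicity = 1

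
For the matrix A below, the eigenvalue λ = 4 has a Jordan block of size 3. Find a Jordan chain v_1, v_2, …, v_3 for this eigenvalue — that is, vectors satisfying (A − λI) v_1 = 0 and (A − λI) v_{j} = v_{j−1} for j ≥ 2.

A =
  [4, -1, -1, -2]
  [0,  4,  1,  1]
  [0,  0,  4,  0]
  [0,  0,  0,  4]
A Jordan chain for λ = 4 of length 3:
v_1 = (-1, 0, 0, 0)ᵀ
v_2 = (-1, 1, 0, 0)ᵀ
v_3 = (0, 0, 1, 0)ᵀ

Let N = A − (4)·I. We want v_3 with N^3 v_3 = 0 but N^2 v_3 ≠ 0; then v_{j-1} := N · v_j for j = 3, …, 2.

Pick v_3 = (0, 0, 1, 0)ᵀ.
Then v_2 = N · v_3 = (-1, 1, 0, 0)ᵀ.
Then v_1 = N · v_2 = (-1, 0, 0, 0)ᵀ.

Sanity check: (A − (4)·I) v_1 = (0, 0, 0, 0)ᵀ = 0. ✓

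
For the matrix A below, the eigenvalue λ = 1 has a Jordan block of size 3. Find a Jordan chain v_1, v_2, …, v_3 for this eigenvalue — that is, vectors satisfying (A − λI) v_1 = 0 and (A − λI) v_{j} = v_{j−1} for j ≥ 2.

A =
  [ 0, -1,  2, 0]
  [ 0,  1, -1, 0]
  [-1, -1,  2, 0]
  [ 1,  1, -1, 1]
A Jordan chain for λ = 1 of length 3:
v_1 = (-1, 1, 0, 0)ᵀ
v_2 = (-1, 0, -1, 1)ᵀ
v_3 = (1, 0, 0, 0)ᵀ

Let N = A − (1)·I. We want v_3 with N^3 v_3 = 0 but N^2 v_3 ≠ 0; then v_{j-1} := N · v_j for j = 3, …, 2.

Pick v_3 = (1, 0, 0, 0)ᵀ.
Then v_2 = N · v_3 = (-1, 0, -1, 1)ᵀ.
Then v_1 = N · v_2 = (-1, 1, 0, 0)ᵀ.

Sanity check: (A − (1)·I) v_1 = (0, 0, 0, 0)ᵀ = 0. ✓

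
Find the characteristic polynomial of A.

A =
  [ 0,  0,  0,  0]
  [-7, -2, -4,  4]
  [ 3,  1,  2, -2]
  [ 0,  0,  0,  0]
x^4

Expanding det(x·I − A) (e.g. by cofactor expansion or by noting that A is similar to its Jordan form J, which has the same characteristic polynomial as A) gives
  χ_A(x) = x^4
which factors as x^4. The eigenvalues (with algebraic multiplicities) are λ = 0 with multiplicity 4.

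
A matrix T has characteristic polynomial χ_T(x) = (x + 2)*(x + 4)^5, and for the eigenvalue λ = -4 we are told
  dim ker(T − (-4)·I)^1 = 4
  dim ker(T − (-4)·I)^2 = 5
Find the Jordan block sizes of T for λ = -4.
Block sizes for λ = -4: [2, 1, 1, 1]

From the dimensions of kernels of powers, the number of Jordan blocks of size at least j is d_j − d_{j−1} where d_j = dim ker(N^j) (with d_0 = 0). Computing the differences gives [4, 1].
The number of blocks of size exactly k is (#blocks of size ≥ k) − (#blocks of size ≥ k + 1), so the partition is: 3 block(s) of size 1, 1 block(s) of size 2.
In nonincreasing order the block sizes are [2, 1, 1, 1].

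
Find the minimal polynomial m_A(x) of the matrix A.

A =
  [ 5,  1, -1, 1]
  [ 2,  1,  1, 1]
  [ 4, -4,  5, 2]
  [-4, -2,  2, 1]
x^3 - 9*x^2 + 27*x - 27

The characteristic polynomial is χ_A(x) = (x - 3)^4, so the eigenvalues are known. The minimal polynomial is
  m_A(x) = Π_λ (x − λ)^{k_λ}
where k_λ is the size of the *largest* Jordan block for λ (equivalently, the smallest k with (A − λI)^k v = 0 for every generalised eigenvector v of λ).

  λ = 3: largest Jordan block has size 3, contributing (x − 3)^3

So m_A(x) = (x - 3)^3 = x^3 - 9*x^2 + 27*x - 27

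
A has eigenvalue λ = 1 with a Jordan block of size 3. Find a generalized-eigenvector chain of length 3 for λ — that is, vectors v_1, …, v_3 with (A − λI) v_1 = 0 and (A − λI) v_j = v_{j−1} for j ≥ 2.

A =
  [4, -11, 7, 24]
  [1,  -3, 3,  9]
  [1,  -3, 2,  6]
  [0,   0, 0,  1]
A Jordan chain for λ = 1 of length 3:
v_1 = (5, 2, 1, 0)ᵀ
v_2 = (3, 1, 1, 0)ᵀ
v_3 = (1, 0, 0, 0)ᵀ

Let N = A − (1)·I. We want v_3 with N^3 v_3 = 0 but N^2 v_3 ≠ 0; then v_{j-1} := N · v_j for j = 3, …, 2.

Pick v_3 = (1, 0, 0, 0)ᵀ.
Then v_2 = N · v_3 = (3, 1, 1, 0)ᵀ.
Then v_1 = N · v_2 = (5, 2, 1, 0)ᵀ.

Sanity check: (A − (1)·I) v_1 = (0, 0, 0, 0)ᵀ = 0. ✓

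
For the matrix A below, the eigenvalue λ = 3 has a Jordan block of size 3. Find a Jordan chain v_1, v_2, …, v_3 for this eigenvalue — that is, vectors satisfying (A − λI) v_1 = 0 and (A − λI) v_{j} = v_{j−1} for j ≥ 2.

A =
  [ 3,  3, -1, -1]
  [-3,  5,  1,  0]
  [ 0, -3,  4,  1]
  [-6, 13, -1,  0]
A Jordan chain for λ = 3 of length 3:
v_1 = (-3, -6, 3, -21)ᵀ
v_2 = (0, -3, 0, -6)ᵀ
v_3 = (1, 0, 0, 0)ᵀ

Let N = A − (3)·I. We want v_3 with N^3 v_3 = 0 but N^2 v_3 ≠ 0; then v_{j-1} := N · v_j for j = 3, …, 2.

Pick v_3 = (1, 0, 0, 0)ᵀ.
Then v_2 = N · v_3 = (0, -3, 0, -6)ᵀ.
Then v_1 = N · v_2 = (-3, -6, 3, -21)ᵀ.

Sanity check: (A − (3)·I) v_1 = (0, 0, 0, 0)ᵀ = 0. ✓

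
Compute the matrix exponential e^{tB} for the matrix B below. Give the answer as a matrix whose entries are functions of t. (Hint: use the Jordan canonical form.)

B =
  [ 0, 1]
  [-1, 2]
e^{tB} =
  [-t*exp(t) + exp(t), t*exp(t)]
  [-t*exp(t), t*exp(t) + exp(t)]

Strategy: write B = P · J · P⁻¹ where J is a Jordan canonical form, so e^{tB} = P · e^{tJ} · P⁻¹, and e^{tJ} can be computed block-by-block.

B has Jordan form
J =
  [1, 1]
  [0, 1]
(up to reordering of blocks).

Per-block formulas:
  For a 2×2 Jordan block J_2(1): exp(t · J_2(1)) = e^(1t)·(I + t·N), where N is the 2×2 nilpotent shift.

After assembling e^{tJ} and conjugating by P, we get:

e^{tB} =
  [-t*exp(t) + exp(t), t*exp(t)]
  [-t*exp(t), t*exp(t) + exp(t)]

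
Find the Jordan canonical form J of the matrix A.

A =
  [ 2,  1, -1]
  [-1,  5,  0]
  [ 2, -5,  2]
J_3(3)

The characteristic polynomial is
  det(x·I − A) = x^3 - 9*x^2 + 27*x - 27 = (x - 3)^3

Eigenvalues and multiplicities (the geometric multiplicity of λ is n − rank(A − λI), which equals the number of Jordan blocks for λ):
  λ = 3: algebraic multiplicity = 3, geometric multiplicity = 1

Determining the block sizes for each eigenvalue:
  λ = 3: one block (gm = 1), so the single block has size am = 3 → block sizes [3]

Assembling the blocks gives a Jordan form
J =
  [3, 1, 0]
  [0, 3, 1]
  [0, 0, 3]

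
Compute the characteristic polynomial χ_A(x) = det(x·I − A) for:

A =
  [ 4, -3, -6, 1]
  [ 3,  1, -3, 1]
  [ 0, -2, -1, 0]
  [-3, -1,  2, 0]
x^4 - 4*x^3 + 6*x^2 - 4*x + 1

Expanding det(x·I − A) (e.g. by cofactor expansion or by noting that A is similar to its Jordan form J, which has the same characteristic polynomial as A) gives
  χ_A(x) = x^4 - 4*x^3 + 6*x^2 - 4*x + 1
which factors as (x - 1)^4. The eigenvalues (with algebraic multiplicities) are λ = 1 with multiplicity 4.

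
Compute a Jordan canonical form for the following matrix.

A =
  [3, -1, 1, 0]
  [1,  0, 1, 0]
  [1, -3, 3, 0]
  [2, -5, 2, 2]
J_3(2) ⊕ J_1(2)

The characteristic polynomial is
  det(x·I − A) = x^4 - 8*x^3 + 24*x^2 - 32*x + 16 = (x - 2)^4

Eigenvalues and multiplicities (the geometric multiplicity of λ is n − rank(A − λI), which equals the number of Jordan blocks for λ):
  λ = 2: algebraic multiplicity = 4, geometric multiplicity = 2

Determining the block sizes for each eigenvalue:
  λ = 2: with am = 4 and gm = 2, the partition is not yet determined (e.g. several partitions of 4 into 2 parts exist). Let N = A − (2)·I. Computing rank(N^1) = 2, rank(N^2) = 1, rank(N^3) = 0; the number of blocks of size ≥ j is rank(N^{j−1}) − rank(N^j), giving [2, 1, 1]. So we have 1 block(s) of size 3, 1 block(s) of size 1 → block sizes [3, 1]

Assembling the blocks gives a Jordan form
J =
  [2, 1, 0, 0]
  [0, 2, 1, 0]
  [0, 0, 2, 0]
  [0, 0, 0, 2]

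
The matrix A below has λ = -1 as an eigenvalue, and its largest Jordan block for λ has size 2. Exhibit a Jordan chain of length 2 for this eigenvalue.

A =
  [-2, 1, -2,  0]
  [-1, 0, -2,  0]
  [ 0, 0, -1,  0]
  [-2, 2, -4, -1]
A Jordan chain for λ = -1 of length 2:
v_1 = (-1, -1, 0, -2)ᵀ
v_2 = (1, 0, 0, 0)ᵀ

Let N = A − (-1)·I. We want v_2 with N^2 v_2 = 0 but N^1 v_2 ≠ 0; then v_{j-1} := N · v_j for j = 2, …, 2.

Pick v_2 = (1, 0, 0, 0)ᵀ.
Then v_1 = N · v_2 = (-1, -1, 0, -2)ᵀ.

Sanity check: (A − (-1)·I) v_1 = (0, 0, 0, 0)ᵀ = 0. ✓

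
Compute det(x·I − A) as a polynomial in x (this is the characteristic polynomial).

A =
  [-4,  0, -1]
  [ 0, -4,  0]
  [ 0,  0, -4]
x^3 + 12*x^2 + 48*x + 64

Expanding det(x·I − A) (e.g. by cofactor expansion or by noting that A is similar to its Jordan form J, which has the same characteristic polynomial as A) gives
  χ_A(x) = x^3 + 12*x^2 + 48*x + 64
which factors as (x + 4)^3. The eigenvalues (with algebraic multiplicities) are λ = -4 with multiplicity 3.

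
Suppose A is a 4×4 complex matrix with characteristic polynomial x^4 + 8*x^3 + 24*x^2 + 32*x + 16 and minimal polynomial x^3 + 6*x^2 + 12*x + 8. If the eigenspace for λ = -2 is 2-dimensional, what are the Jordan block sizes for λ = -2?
Block sizes for λ = -2: [3, 1]

Step 1 — from the characteristic polynomial, algebraic multiplicity of λ = -2 is 4. From dim ker(A − (-2)·I) = 2, there are exactly 2 Jordan blocks for λ = -2.
Step 2 — from the minimal polynomial, the factor (x + 2)^3 tells us the largest block for λ = -2 has size 3.
Step 3 — with total size 4, 2 blocks, and largest block 3, the block sizes (in nonincreasing order) are [3, 1].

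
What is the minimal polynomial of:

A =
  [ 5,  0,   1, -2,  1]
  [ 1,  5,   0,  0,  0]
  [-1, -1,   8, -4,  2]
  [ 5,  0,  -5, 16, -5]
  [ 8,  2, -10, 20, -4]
x^3 - 18*x^2 + 108*x - 216

The characteristic polynomial is χ_A(x) = (x - 6)^5, so the eigenvalues are known. The minimal polynomial is
  m_A(x) = Π_λ (x − λ)^{k_λ}
where k_λ is the size of the *largest* Jordan block for λ (equivalently, the smallest k with (A − λI)^k v = 0 for every generalised eigenvector v of λ).

  λ = 6: largest Jordan block has size 3, contributing (x − 6)^3

So m_A(x) = (x - 6)^3 = x^3 - 18*x^2 + 108*x - 216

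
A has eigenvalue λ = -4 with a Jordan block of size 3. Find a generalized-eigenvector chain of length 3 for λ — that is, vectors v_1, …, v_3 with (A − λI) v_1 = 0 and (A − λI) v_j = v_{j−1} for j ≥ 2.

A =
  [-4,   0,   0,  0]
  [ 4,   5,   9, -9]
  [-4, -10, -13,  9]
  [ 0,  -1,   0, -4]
A Jordan chain for λ = -4 of length 3:
v_1 = (0, 0, -4, -4)ᵀ
v_2 = (0, 4, -4, 0)ᵀ
v_3 = (1, 0, 0, 0)ᵀ

Let N = A − (-4)·I. We want v_3 with N^3 v_3 = 0 but N^2 v_3 ≠ 0; then v_{j-1} := N · v_j for j = 3, …, 2.

Pick v_3 = (1, 0, 0, 0)ᵀ.
Then v_2 = N · v_3 = (0, 4, -4, 0)ᵀ.
Then v_1 = N · v_2 = (0, 0, -4, -4)ᵀ.

Sanity check: (A − (-4)·I) v_1 = (0, 0, 0, 0)ᵀ = 0. ✓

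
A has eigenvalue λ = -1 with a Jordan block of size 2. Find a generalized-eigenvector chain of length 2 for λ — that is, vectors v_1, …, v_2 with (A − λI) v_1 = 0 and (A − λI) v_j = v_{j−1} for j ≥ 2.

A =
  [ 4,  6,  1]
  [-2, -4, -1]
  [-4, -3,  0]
A Jordan chain for λ = -1 of length 2:
v_1 = (-1, 1, -1)ᵀ
v_2 = (1, -1, 0)ᵀ

Let N = A − (-1)·I. We want v_2 with N^2 v_2 = 0 but N^1 v_2 ≠ 0; then v_{j-1} := N · v_j for j = 2, …, 2.

Pick v_2 = (1, -1, 0)ᵀ.
Then v_1 = N · v_2 = (-1, 1, -1)ᵀ.

Sanity check: (A − (-1)·I) v_1 = (0, 0, 0)ᵀ = 0. ✓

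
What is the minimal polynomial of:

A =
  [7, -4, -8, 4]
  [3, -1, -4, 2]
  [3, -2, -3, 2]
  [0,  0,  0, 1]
x^2 - 2*x + 1

The characteristic polynomial is χ_A(x) = (x - 1)^4, so the eigenvalues are known. The minimal polynomial is
  m_A(x) = Π_λ (x − λ)^{k_λ}
where k_λ is the size of the *largest* Jordan block for λ (equivalently, the smallest k with (A − λI)^k v = 0 for every generalised eigenvector v of λ).

  λ = 1: largest Jordan block has size 2, contributing (x − 1)^2

So m_A(x) = (x - 1)^2 = x^2 - 2*x + 1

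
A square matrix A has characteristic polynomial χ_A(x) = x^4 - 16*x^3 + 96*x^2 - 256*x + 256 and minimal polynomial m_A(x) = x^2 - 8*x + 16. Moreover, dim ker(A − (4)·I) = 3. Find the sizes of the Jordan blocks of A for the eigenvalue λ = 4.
Block sizes for λ = 4: [2, 1, 1]

Step 1 — from the characteristic polynomial, algebraic multiplicity of λ = 4 is 4. From dim ker(A − (4)·I) = 3, there are exactly 3 Jordan blocks for λ = 4.
Step 2 — from the minimal polynomial, the factor (x − 4)^2 tells us the largest block for λ = 4 has size 2.
Step 3 — with total size 4, 3 blocks, and largest block 2, the block sizes (in nonincreasing order) are [2, 1, 1].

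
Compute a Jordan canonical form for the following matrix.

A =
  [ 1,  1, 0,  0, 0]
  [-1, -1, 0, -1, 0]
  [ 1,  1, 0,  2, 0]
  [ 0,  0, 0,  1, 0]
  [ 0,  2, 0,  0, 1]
J_2(0) ⊕ J_1(0) ⊕ J_1(1) ⊕ J_1(1)

The characteristic polynomial is
  det(x·I − A) = x^5 - 2*x^4 + x^3 = x^3*(x - 1)^2

Eigenvalues and multiplicities (the geometric multiplicity of λ is n − rank(A − λI), which equals the number of Jordan blocks for λ):
  λ = 0: algebraic multiplicity = 3, geometric multiplicity = 2
  λ = 1: algebraic multiplicity = 2, geometric multiplicity = 2

Determining the block sizes for each eigenvalue:
  λ = 0: 2 blocks summing to 3 forces exactly one block of size 2 and the rest size 1 → block sizes [2, 1]
  λ = 1: gm = am = 2, so every block has size 1 → block sizes [1, 1]

Assembling the blocks gives a Jordan form
J =
  [0, 1, 0, 0, 0]
  [0, 0, 0, 0, 0]
  [0, 0, 0, 0, 0]
  [0, 0, 0, 1, 0]
  [0, 0, 0, 0, 1]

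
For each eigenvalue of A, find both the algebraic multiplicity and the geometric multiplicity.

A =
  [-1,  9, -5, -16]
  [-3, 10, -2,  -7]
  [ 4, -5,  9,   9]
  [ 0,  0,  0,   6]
λ = 6: alg = 4, geom = 2

Step 1 — factor the characteristic polynomial to read off the algebraic multiplicities:
  χ_A(x) = (x - 6)^4

Step 2 — compute geometric multiplicities via the rank-nullity identity g(λ) = n − rank(A − λI):
  rank(A − (6)·I) = 2, so dim ker(A − (6)·I) = n − 2 = 2

Summary:
  λ = 6: algebraic multiplicity = 4, geometric multiplicity = 2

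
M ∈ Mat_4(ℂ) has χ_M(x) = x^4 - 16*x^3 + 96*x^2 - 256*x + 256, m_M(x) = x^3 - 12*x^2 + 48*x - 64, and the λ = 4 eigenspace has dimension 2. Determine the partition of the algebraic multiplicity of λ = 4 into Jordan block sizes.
Block sizes for λ = 4: [3, 1]

Step 1 — from the characteristic polynomial, algebraic multiplicity of λ = 4 is 4. From dim ker(M − (4)·I) = 2, there are exactly 2 Jordan blocks for λ = 4.
Step 2 — from the minimal polynomial, the factor (x − 4)^3 tells us the largest block for λ = 4 has size 3.
Step 3 — with total size 4, 2 blocks, and largest block 3, the block sizes (in nonincreasing order) are [3, 1].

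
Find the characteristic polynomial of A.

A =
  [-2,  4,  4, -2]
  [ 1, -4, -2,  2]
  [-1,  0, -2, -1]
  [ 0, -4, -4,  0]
x^4 + 8*x^3 + 24*x^2 + 32*x + 16

Expanding det(x·I − A) (e.g. by cofactor expansion or by noting that A is similar to its Jordan form J, which has the same characteristic polynomial as A) gives
  χ_A(x) = x^4 + 8*x^3 + 24*x^2 + 32*x + 16
which factors as (x + 2)^4. The eigenvalues (with algebraic multiplicities) are λ = -2 with multiplicity 4.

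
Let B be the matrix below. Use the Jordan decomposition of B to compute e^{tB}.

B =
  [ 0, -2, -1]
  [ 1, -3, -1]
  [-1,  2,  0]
e^{tB} =
  [t*exp(-t) + exp(-t), -2*t*exp(-t), -t*exp(-t)]
  [t*exp(-t), -2*t*exp(-t) + exp(-t), -t*exp(-t)]
  [-t*exp(-t), 2*t*exp(-t), t*exp(-t) + exp(-t)]

Strategy: write B = P · J · P⁻¹ where J is a Jordan canonical form, so e^{tB} = P · e^{tJ} · P⁻¹, and e^{tJ} can be computed block-by-block.

B has Jordan form
J =
  [-1,  1,  0]
  [ 0, -1,  0]
  [ 0,  0, -1]
(up to reordering of blocks).

Per-block formulas:
  For a 1×1 block at λ = -1: exp(t · [-1]) = [e^(-1t)].
  For a 2×2 Jordan block J_2(-1): exp(t · J_2(-1)) = e^(-1t)·(I + t·N), where N is the 2×2 nilpotent shift.

After assembling e^{tJ} and conjugating by P, we get:

e^{tB} =
  [t*exp(-t) + exp(-t), -2*t*exp(-t), -t*exp(-t)]
  [t*exp(-t), -2*t*exp(-t) + exp(-t), -t*exp(-t)]
  [-t*exp(-t), 2*t*exp(-t), t*exp(-t) + exp(-t)]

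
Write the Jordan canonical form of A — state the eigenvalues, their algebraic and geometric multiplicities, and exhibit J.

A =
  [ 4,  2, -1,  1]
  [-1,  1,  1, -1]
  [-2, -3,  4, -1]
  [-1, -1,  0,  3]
J_2(3) ⊕ J_2(3)

The characteristic polynomial is
  det(x·I − A) = x^4 - 12*x^3 + 54*x^2 - 108*x + 81 = (x - 3)^4

Eigenvalues and multiplicities (the geometric multiplicity of λ is n − rank(A − λI), which equals the number of Jordan blocks for λ):
  λ = 3: algebraic multiplicity = 4, geometric multiplicity = 2

Determining the block sizes for each eigenvalue:
  λ = 3: with am = 4 and gm = 2, the partition is not yet determined (e.g. several partitions of 4 into 2 parts exist). Let N = A − (3)·I. Computing rank(N^1) = 2, rank(N^2) = 0; the number of blocks of size ≥ j is rank(N^{j−1}) − rank(N^j), giving [2, 2]. So we have 2 block(s) of size 2 → block sizes [2, 2]

Assembling the blocks gives a Jordan form
J =
  [3, 1, 0, 0]
  [0, 3, 0, 0]
  [0, 0, 3, 1]
  [0, 0, 0, 3]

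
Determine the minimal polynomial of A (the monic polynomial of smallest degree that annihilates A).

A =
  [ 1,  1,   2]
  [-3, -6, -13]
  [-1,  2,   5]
x^3

The characteristic polynomial is χ_A(x) = x^3, so the eigenvalues are known. The minimal polynomial is
  m_A(x) = Π_λ (x − λ)^{k_λ}
where k_λ is the size of the *largest* Jordan block for λ (equivalently, the smallest k with (A − λI)^k v = 0 for every generalised eigenvector v of λ).

  λ = 0: largest Jordan block has size 3, contributing (x − 0)^3

So m_A(x) = x^3 = x^3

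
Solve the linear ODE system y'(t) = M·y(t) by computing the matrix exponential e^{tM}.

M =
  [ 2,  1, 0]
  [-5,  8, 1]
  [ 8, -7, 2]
e^{tM} =
  [-t^2*exp(4*t)/2 - 2*t*exp(4*t) + exp(4*t), t^2*exp(4*t) + t*exp(4*t), t^2*exp(4*t)/2]
  [-t^2*exp(4*t) - 5*t*exp(4*t), 2*t^2*exp(4*t) + 4*t*exp(4*t) + exp(4*t), t^2*exp(4*t) + t*exp(4*t)]
  [3*t^2*exp(4*t)/2 + 8*t*exp(4*t), -3*t^2*exp(4*t) - 7*t*exp(4*t), -3*t^2*exp(4*t)/2 - 2*t*exp(4*t) + exp(4*t)]

Strategy: write M = P · J · P⁻¹ where J is a Jordan canonical form, so e^{tM} = P · e^{tJ} · P⁻¹, and e^{tJ} can be computed block-by-block.

M has Jordan form
J =
  [4, 1, 0]
  [0, 4, 1]
  [0, 0, 4]
(up to reordering of blocks).

Per-block formulas:
  For a 3×3 Jordan block J_3(4): exp(t · J_3(4)) = e^(4t)·(I + t·N + (t^2/2)·N^2), where N is the 3×3 nilpotent shift.

After assembling e^{tJ} and conjugating by P, we get:

e^{tM} =
  [-t^2*exp(4*t)/2 - 2*t*exp(4*t) + exp(4*t), t^2*exp(4*t) + t*exp(4*t), t^2*exp(4*t)/2]
  [-t^2*exp(4*t) - 5*t*exp(4*t), 2*t^2*exp(4*t) + 4*t*exp(4*t) + exp(4*t), t^2*exp(4*t) + t*exp(4*t)]
  [3*t^2*exp(4*t)/2 + 8*t*exp(4*t), -3*t^2*exp(4*t) - 7*t*exp(4*t), -3*t^2*exp(4*t)/2 - 2*t*exp(4*t) + exp(4*t)]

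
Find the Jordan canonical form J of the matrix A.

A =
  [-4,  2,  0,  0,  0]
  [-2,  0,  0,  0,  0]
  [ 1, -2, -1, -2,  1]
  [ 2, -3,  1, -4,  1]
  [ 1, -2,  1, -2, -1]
J_2(-2) ⊕ J_2(-2) ⊕ J_1(-2)

The characteristic polynomial is
  det(x·I − A) = x^5 + 10*x^4 + 40*x^3 + 80*x^2 + 80*x + 32 = (x + 2)^5

Eigenvalues and multiplicities (the geometric multiplicity of λ is n − rank(A − λI), which equals the number of Jordan blocks for λ):
  λ = -2: algebraic multiplicity = 5, geometric multiplicity = 3

Determining the block sizes for each eigenvalue:
  λ = -2: with am = 5 and gm = 3, the partition is not yet determined (e.g. several partitions of 5 into 3 parts exist). Let N = A − (-2)·I. Computing rank(N^1) = 2, rank(N^2) = 0; the number of blocks of size ≥ j is rank(N^{j−1}) − rank(N^j), giving [3, 2]. So we have 2 block(s) of size 2, 1 block(s) of size 1 → block sizes [2, 2, 1]

Assembling the blocks gives a Jordan form
J =
  [-2,  1,  0,  0,  0]
  [ 0, -2,  0,  0,  0]
  [ 0,  0, -2,  1,  0]
  [ 0,  0,  0, -2,  0]
  [ 0,  0,  0,  0, -2]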